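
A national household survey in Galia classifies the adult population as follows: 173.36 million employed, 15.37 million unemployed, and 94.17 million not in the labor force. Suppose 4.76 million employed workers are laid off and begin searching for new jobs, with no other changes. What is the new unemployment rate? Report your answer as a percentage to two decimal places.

New unemployment rate ≈ 10.67%.

Initially, labor force = 173.36 + 15.37 = 188.73 million, so u = 15.37/188.73 = 8.14%.
After the change, employed falls and unemployed rises by 4.76; labor force unchanged → E = 168.60, U = 20.13, labor force = 188.73 million.
New unemployment rate = 20.13 / 188.73 = 10.67%.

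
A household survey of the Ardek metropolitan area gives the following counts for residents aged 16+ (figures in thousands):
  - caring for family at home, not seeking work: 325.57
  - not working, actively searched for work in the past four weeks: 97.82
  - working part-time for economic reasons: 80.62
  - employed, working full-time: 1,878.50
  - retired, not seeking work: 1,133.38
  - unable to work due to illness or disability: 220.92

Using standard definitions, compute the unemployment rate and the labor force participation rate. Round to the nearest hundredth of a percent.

Unemployment rate ≈ 4.76%; labor force participation rate ≈ 55.05%.

Employed = 80.62 + 1,878.50 = 1,959.12 thousand (anyone who worked, including part-time for economic reasons, counts as employed).
Unemployed = 97.82 thousand.
Labor force = 1,959.12 + 97.82 = 2,056.94 thousand.
Not in labor force = 325.57 + 1,133.38 + 220.92 = 1,679.87 thousand (those not working and not actively searching are outside the labor force).
Civilian working-age population = 2,056.94 + 1,679.87 = 3,736.81 thousand.
Unemployment rate = 97.82 / 2,056.94 = 4.76%.
Labor force participation rate = 2,056.94 / 3,736.81 = 55.05%.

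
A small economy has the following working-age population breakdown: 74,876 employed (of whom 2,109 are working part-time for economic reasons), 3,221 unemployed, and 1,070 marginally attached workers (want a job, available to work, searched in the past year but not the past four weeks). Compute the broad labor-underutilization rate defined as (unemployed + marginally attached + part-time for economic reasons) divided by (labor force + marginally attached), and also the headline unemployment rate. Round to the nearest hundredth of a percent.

Labor force = 74,876 + 3,221 = 78,097.
Numerator = 3,221 + 1,070 + 2,109 = 6,400.
Denominator = 78,097 + 1,070 = 79,167.
Broad rate = 6,400 / 79,167 = 8.08%.
Headline unemployment rate = 3,221 / 78,097 = 4.12%.

Broad underutilization rate ≈ 8.08%; headline unemployment rate ≈ 4.12%.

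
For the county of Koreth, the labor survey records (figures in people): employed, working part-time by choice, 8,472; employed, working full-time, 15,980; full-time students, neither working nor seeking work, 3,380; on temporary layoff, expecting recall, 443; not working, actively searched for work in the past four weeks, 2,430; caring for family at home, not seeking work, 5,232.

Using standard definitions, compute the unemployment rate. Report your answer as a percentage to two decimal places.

Unemployment rate ≈ 10.51%.

Employed = 8,472 + 15,980 = 24,452.
Unemployed = 443 + 2,430 = 2,873 (jobless and actively searching, or on temporary layoff).
Labor force = 24,452 + 2,873 = 27,325.
Unemployment rate = 2,873 / 27,325 = 10.51%.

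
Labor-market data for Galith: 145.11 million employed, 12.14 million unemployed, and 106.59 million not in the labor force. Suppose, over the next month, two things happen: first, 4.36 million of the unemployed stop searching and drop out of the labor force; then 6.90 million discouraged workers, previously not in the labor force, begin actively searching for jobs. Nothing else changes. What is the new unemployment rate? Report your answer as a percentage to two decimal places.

New unemployment rate ≈ 9.19%.

Initially, labor force = 145.11 + 12.14 = 157.25 million, so u = 12.14/157.25 = 7.72%.
After the first change, unemployed and labor force both fall by 4.36 → E = 145.11, U = 7.78, labor force = 152.89 million.
After the second change, unemployed and labor force both rise by 6.90 → E = 145.11, U = 14.68, labor force = 159.79 million.
New unemployment rate = 14.68 / 159.79 = 9.19%.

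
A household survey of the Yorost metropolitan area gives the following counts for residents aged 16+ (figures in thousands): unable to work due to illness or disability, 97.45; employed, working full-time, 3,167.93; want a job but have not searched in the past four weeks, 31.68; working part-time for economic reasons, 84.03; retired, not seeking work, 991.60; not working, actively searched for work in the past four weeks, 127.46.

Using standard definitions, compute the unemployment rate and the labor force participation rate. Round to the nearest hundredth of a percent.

Unemployment rate ≈ 3.77%; labor force participation rate ≈ 75.10%.

Employed = 3,167.93 + 84.03 = 3,251.96 thousand (anyone who worked, including part-time for economic reasons, counts as employed).
Unemployed = 127.46 thousand.
Labor force = 3,251.96 + 127.46 = 3,379.42 thousand.
Not in labor force = 97.45 + 31.68 + 991.60 = 1,120.73 thousand (those not working and not actively searching are outside the labor force — including those who want a job but have given up searching).
Civilian working-age population = 3,379.42 + 1,120.73 = 4,500.15 thousand.
Unemployment rate = 127.46 / 3,379.42 = 3.77%.
Labor force participation rate = 3,379.42 / 4,500.15 = 75.10%.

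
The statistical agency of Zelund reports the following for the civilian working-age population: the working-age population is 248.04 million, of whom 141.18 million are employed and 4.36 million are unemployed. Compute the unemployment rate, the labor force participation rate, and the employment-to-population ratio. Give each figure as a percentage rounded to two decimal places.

Unemployment rate ≈ 3.00%; labor force participation rate ≈ 58.68%; employment-population ratio ≈ 56.92%.

Labor force = employed + unemployed = 141.18 + 4.36 = 145.54 million.
Unemployment rate = 4.36 / 145.54 = 3.00%.
Labor force participation rate = 145.54 / 248.04 = 58.68%.
Employment-population ratio = 141.18 / 248.04 = 56.92%.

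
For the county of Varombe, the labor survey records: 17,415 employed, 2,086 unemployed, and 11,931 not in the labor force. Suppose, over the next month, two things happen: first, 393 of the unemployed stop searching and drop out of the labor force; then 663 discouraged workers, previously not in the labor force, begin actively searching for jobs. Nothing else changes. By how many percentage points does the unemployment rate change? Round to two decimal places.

The unemployment rate changes by +1.22 percentage points.

Initially, labor force = 17,415 + 2,086 = 19,501, so u = 2,086/19,501 = 10.70%.
After the first change, unemployed and labor force both fall by 393 → E = 17,415, U = 1,693, labor force = 19,108.
After the second change, unemployed and labor force both rise by 663 → E = 17,415, U = 2,356, labor force = 19,771.
New unemployment rate = 2,356 / 19,771 = 11.92%.
Change = 11.92% − 10.70% = +1.22 percentage points.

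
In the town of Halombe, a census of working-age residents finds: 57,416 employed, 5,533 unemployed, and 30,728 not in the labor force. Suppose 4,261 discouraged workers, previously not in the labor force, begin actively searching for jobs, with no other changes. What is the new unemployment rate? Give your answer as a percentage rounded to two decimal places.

New unemployment rate ≈ 14.57%.

Initially, labor force = 57,416 + 5,533 = 62,949, so u = 5,533/62,949 = 8.79%.
After the change, unemployed and labor force both rise by 4,261 → E = 57,416, U = 9,794, labor force = 67,210.
New unemployment rate = 9,794 / 67,210 = 14.57%.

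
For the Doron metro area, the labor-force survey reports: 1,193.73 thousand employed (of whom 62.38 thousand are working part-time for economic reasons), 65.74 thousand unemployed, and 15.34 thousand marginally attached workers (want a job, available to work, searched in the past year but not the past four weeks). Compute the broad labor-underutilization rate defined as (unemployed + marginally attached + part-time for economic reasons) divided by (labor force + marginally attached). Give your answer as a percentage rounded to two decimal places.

Labor force = 1,193.73 + 65.74 = 1,259.47 thousand.
Numerator = 65.74 + 15.34 + 62.38 = 143.46 thousand.
Denominator = 1,259.47 + 15.34 = 1,274.81 thousand.
Broad rate = 143.46 / 1,274.81 = 11.25%.

Broad underutilization rate ≈ 11.25%.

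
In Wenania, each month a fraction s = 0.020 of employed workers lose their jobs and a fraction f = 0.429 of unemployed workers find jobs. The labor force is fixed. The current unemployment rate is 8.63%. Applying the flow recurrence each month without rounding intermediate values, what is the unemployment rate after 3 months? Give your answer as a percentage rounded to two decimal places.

Unemployment rate after three months ≈ 5.15%.

With a fixed labor force, u_{t+1} = u_t + s·(1−u_t) − f·u_t = u_t·(1−s−f) + s.
Here 1−s−f = 0.551 and s = 0.020.
u_1 = 0.086300 × 0.551 + 0.020 = 0.067551.
u_2 = 0.067551 × 0.551 + 0.020 = 0.057221.
u_3 = 0.057221 × 0.551 + 0.020 = 0.051529.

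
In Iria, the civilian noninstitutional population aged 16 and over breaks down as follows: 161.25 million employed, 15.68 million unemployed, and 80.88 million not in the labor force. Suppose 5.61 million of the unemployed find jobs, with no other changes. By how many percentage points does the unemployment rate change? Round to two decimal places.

Initially, labor force = 161.25 + 15.68 = 176.93 million, so u = 15.68/176.93 = 8.86%.
After the change, unemployed falls and employed rises by 5.61; labor force unchanged → E = 166.86, U = 10.07, labor force = 176.93 million.
New unemployment rate = 10.07 / 176.93 = 5.69%.
Change = 5.69% − 8.86% = −3.17 percentage points.

The unemployment rate changes by −3.17 percentage points.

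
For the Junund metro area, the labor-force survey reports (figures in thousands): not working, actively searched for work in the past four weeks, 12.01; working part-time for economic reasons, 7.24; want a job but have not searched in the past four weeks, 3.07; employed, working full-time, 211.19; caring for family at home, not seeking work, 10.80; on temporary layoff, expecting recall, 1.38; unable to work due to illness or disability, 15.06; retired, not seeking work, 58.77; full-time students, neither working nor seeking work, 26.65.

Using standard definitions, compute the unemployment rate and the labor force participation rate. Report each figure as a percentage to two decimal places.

Employed = 7.24 + 211.19 = 218.43 thousand (anyone who worked, including part-time for economic reasons, counts as employed).
Unemployed = 12.01 + 1.38 = 13.39 thousand (jobless and actively searching, or on temporary layoff).
Labor force = 218.43 + 13.39 = 231.82 thousand.
Not in labor force = 3.07 + 10.80 + 15.06 + 58.77 + 26.65 = 114.35 thousand (those not working and not actively searching are outside the labor force — including those who want a job but have given up searching).
Civilian working-age population = 231.82 + 114.35 = 346.17 thousand.
Unemployment rate = 13.39 / 231.82 = 5.78%.
Labor force participation rate = 231.82 / 346.17 = 66.97%.

Unemployment rate ≈ 5.78%; labor force participation rate ≈ 66.97%.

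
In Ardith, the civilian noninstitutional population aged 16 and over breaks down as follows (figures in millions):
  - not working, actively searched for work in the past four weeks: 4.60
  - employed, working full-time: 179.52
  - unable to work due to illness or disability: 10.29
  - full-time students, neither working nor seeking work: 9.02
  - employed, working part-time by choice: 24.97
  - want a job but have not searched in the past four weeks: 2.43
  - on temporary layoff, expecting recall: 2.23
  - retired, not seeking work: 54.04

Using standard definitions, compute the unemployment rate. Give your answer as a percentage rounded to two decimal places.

Unemployment rate ≈ 3.23%.

Employed = 179.52 + 24.97 = 204.49 million.
Unemployed = 4.60 + 2.23 = 6.83 million (jobless and actively searching, or on temporary layoff).
Labor force = 204.49 + 6.83 = 211.32 million.
Unemployment rate = 6.83 / 211.32 = 3.23%.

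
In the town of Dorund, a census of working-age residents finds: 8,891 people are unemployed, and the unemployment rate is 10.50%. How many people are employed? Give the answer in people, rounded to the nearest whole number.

About 75,785 are employed.

Labor force = U / u = 8,891 / 0.1050 ≈ 84,676.
Employed = labor force − unemployed = 84,676 − 8,891 = 75,785.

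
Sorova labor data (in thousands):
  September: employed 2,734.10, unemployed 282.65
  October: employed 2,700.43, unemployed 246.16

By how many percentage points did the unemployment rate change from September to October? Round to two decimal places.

The unemployment rate changed by −1.02 percentage points.

September: labor force = 2,734.10 + 282.65 = 3,016.75; u = 282.65/3,016.75 = 9.37%.
October: labor force = 2,700.43 + 246.16 = 2,946.59; u = 246.16/2,946.59 = 8.35%.
Change = 8.35% − 9.37% = −1.02 pp.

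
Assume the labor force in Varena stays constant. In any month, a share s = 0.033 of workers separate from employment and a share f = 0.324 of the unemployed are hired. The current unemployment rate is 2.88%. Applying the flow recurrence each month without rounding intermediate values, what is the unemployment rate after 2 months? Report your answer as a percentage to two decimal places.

Unemployment rate after two months ≈ 6.61%.

With a fixed labor force, u_{t+1} = u_t + s·(1−u_t) − f·u_t = u_t·(1−s−f) + s.
Here 1−s−f = 0.643 and s = 0.033.
u_1 = 0.028800 × 0.643 + 0.033 = 0.051518.
u_2 = 0.051518 × 0.643 + 0.033 = 0.066126.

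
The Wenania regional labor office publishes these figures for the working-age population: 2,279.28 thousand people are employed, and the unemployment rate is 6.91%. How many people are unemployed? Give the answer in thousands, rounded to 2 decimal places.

About 169.19 thousand are unemployed.

Let U be the number unemployed. The labor force is E + U, and U/(E+U) = 0.0691.
So U = 0.0691 × 2,279.28 / (1 − 0.0691) = 157.4982 / 0.9309 ≈ 169.19 thousand.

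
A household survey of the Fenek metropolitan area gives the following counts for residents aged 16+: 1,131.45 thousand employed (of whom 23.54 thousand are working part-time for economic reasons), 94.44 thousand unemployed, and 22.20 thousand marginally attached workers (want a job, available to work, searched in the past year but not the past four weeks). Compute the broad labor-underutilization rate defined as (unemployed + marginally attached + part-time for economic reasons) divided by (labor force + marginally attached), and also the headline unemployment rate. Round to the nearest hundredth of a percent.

Labor force = 1,131.45 + 94.44 = 1,225.89 thousand.
Numerator = 94.44 + 22.20 + 23.54 = 140.18 thousand.
Denominator = 1,225.89 + 22.20 = 1,248.09 thousand.
Broad rate = 140.18 / 1,248.09 = 11.23%.
Headline unemployment rate = 94.44 / 1,225.89 = 7.70%.

Broad underutilization rate ≈ 11.23%; headline unemployment rate ≈ 7.70%.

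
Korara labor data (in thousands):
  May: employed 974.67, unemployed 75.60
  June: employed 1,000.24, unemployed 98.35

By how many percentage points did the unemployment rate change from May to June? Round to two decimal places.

May: labor force = 974.67 + 75.60 = 1,050.27; u = 75.60/1,050.27 = 7.20%.
June: labor force = 1,000.24 + 98.35 = 1,098.59; u = 98.35/1,098.59 = 8.95%.
Change = 8.95% − 7.20% = +1.75 pp.

The unemployment rate changed by +1.75 percentage points.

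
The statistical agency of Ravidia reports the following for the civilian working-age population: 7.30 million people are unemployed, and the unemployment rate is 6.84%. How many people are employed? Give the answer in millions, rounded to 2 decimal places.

Labor force = U / u = 7.30 / 0.0684 ≈ 106.73 million.
Employed = labor force − unemployed = 106.73 − 7.30 = 99.43 million.

About 99.43 million are employed.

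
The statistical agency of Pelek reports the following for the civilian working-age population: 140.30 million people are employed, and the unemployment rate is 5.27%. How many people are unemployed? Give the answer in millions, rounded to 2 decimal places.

Let U be the number unemployed. The labor force is E + U, and U/(E+U) = 0.0527.
So U = 0.0527 × 140.30 / (1 − 0.0527) = 7.3938 / 0.9473 ≈ 7.81 million.

About 7.81 million are unemployed.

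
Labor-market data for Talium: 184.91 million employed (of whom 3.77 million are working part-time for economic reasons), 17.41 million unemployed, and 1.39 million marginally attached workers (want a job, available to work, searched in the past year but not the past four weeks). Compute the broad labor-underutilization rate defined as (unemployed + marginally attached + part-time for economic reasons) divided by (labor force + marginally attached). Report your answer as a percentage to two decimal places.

Broad underutilization rate ≈ 11.08%.

Labor force = 184.91 + 17.41 = 202.32 million.
Numerator = 17.41 + 1.39 + 3.77 = 22.57 million.
Denominator = 202.32 + 1.39 = 203.71 million.
Broad rate = 22.57 / 203.71 = 11.08%.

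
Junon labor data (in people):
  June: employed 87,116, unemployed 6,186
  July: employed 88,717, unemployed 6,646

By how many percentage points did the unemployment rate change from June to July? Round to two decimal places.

The unemployment rate changed by +0.34 percentage points.

June: labor force = 87,116 + 6,186 = 93,302; u = 6,186/93,302 = 6.63%.
July: labor force = 88,717 + 6,646 = 95,363; u = 6,646/95,363 = 6.97%.
Change = 6.97% − 6.63% = +0.34 pp.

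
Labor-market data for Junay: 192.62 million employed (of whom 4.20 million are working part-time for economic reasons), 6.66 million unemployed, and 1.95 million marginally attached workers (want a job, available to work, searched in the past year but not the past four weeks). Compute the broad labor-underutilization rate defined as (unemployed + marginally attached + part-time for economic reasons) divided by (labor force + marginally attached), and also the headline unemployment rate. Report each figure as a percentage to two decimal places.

Labor force = 192.62 + 6.66 = 199.28 million.
Numerator = 6.66 + 1.95 + 4.20 = 12.81 million.
Denominator = 199.28 + 1.95 = 201.23 million.
Broad rate = 12.81 / 201.23 = 6.37%.
Headline unemployment rate = 6.66 / 199.28 = 3.34%.

Broad underutilization rate ≈ 6.37%; headline unemployment rate ≈ 3.34%.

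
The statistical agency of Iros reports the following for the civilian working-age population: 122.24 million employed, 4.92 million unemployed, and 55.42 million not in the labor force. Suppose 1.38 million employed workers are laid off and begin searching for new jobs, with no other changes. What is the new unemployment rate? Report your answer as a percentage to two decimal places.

New unemployment rate ≈ 4.95%.

Initially, labor force = 122.24 + 4.92 = 127.16 million, so u = 4.92/127.16 = 3.87%.
After the change, employed falls and unemployed rises by 1.38; labor force unchanged → E = 120.86, U = 6.30, labor force = 127.16 million.
New unemployment rate = 6.30 / 127.16 = 4.95%.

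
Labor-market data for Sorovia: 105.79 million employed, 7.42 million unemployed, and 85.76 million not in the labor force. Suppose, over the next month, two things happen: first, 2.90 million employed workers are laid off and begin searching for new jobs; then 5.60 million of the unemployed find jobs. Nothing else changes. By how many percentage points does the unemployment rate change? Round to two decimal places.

Initially, labor force = 105.79 + 7.42 = 113.21 million, so u = 7.42/113.21 = 6.55%.
After the first change, employed falls and unemployed rises by 2.90; labor force unchanged → E = 102.89, U = 10.32, labor force = 113.21 million.
After the second change, unemployed falls and employed rises by 5.60; labor force unchanged → E = 108.49, U = 4.72, labor force = 113.21 million.
New unemployment rate = 4.72 / 113.21 = 4.17%.
Change = 4.17% − 6.55% = −2.38 percentage points.

The unemployment rate changes by −2.38 percentage points.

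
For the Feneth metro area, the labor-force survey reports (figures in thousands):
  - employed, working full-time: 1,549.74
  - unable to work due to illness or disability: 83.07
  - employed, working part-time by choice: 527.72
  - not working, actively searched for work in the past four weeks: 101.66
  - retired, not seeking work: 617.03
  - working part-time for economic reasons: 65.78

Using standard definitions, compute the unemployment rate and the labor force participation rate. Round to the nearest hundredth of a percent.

Employed = 1,549.74 + 527.72 + 65.78 = 2,143.24 thousand (anyone who worked, including part-time for economic reasons, counts as employed).
Unemployed = 101.66 thousand.
Labor force = 2,143.24 + 101.66 = 2,244.90 thousand.
Not in labor force = 83.07 + 617.03 = 700.10 thousand (those not working and not actively searching are outside the labor force).
Civilian working-age population = 2,244.90 + 700.10 = 2,945.00 thousand.
Unemployment rate = 101.66 / 2,244.90 = 4.53%.
Labor force participation rate = 2,244.90 / 2,945.00 = 76.23%.

Unemployment rate ≈ 4.53%; labor force participation rate ≈ 76.23%.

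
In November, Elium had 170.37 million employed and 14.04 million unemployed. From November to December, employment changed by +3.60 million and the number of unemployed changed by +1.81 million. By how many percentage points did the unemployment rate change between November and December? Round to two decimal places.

The unemployment rate changed by +0.74 percentage points.

November: labor force = 170.37 + 14.04 = 184.41; u = 14.04/184.41 = 7.61%.
December: labor force = 173.97 + 15.85 = 189.82; u = 15.85/189.82 = 8.35%.
Change = 8.35% − 7.61% = +0.74 pp.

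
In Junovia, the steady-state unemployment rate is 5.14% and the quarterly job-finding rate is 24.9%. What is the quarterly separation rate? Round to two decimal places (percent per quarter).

Separation rate ≈ 1.35% per quarter.

From u* = s/(s+f): s = u·f/(1−u).
s = 0.0514 × 24.9 / (1 − 0.0514) = 1.2799 / 0.9486 ≈ 1.35% per quarter.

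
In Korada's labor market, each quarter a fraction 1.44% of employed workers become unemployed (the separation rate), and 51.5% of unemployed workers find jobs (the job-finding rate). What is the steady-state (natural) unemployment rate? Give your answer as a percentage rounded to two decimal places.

Steady-state unemployment rate ≈ 2.72%.

At steady state the flows balance: s·E = f·U, so U/(E+U) = s/(s+f).
u* = 1.44 / (1.44 + 51.5) = 1.44 / 52.94 = 2.72%.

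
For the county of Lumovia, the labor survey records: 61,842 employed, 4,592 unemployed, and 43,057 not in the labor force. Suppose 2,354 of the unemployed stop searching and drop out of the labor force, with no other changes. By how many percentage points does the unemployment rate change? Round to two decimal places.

Initially, labor force = 61,842 + 4,592 = 66,434, so u = 4,592/66,434 = 6.91%.
After the change, unemployed and labor force both fall by 2,354 → E = 61,842, U = 2,238, labor force = 64,080.
New unemployment rate = 2,238 / 64,080 = 3.49%.
Change = 3.49% − 6.91% = −3.42 percentage points.

The unemployment rate changes by −3.42 percentage points.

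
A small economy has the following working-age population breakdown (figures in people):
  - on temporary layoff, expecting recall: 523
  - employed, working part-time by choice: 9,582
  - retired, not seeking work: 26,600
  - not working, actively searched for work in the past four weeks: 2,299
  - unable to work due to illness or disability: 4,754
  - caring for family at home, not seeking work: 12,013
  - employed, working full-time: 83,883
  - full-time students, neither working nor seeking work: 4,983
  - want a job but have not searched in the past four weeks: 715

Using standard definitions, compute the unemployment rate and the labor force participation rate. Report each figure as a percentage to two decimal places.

Unemployment rate ≈ 2.93%; labor force participation rate ≈ 66.24%.

Employed = 9,582 + 83,883 = 93,465.
Unemployed = 523 + 2,299 = 2,822 (jobless and actively searching, or on temporary layoff).
Labor force = 93,465 + 2,822 = 96,287.
Not in labor force = 26,600 + 4,754 + 12,013 + 4,983 + 715 = 49,065 (those not working and not actively searching are outside the labor force — including those who want a job but have given up searching).
Civilian working-age population = 96,287 + 49,065 = 145,352.
Unemployment rate = 2,822 / 96,287 = 2.93%.
Labor force participation rate = 96,287 / 145,352 = 66.24%.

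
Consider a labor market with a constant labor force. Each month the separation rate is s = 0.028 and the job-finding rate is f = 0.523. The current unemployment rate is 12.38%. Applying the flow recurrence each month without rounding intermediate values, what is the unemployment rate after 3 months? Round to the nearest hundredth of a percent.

With a fixed labor force, u_{t+1} = u_t + s·(1−u_t) − f·u_t = u_t·(1−s−f) + s.
Here 1−s−f = 0.449 and s = 0.028.
u_1 = 0.123800 × 0.449 + 0.028 = 0.083586.
u_2 = 0.083586 × 0.449 + 0.028 = 0.065530.
u_3 = 0.065530 × 0.449 + 0.028 = 0.057423.

Unemployment rate after three months ≈ 5.74%.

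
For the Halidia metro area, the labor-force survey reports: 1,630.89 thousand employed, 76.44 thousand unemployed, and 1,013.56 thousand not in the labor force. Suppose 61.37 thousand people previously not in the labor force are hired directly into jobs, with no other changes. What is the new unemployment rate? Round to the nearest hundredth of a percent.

Initially, labor force = 1,630.89 + 76.44 = 1,707.33 thousand, so u = 76.44/1,707.33 = 4.48%.
After the change, employed and labor force both rise by 61.37; unemployed unchanged → E = 1,692.26, U = 76.44, labor force = 1,768.70 thousand.
New unemployment rate = 76.44 / 1,768.70 = 4.32%.

New unemployment rate ≈ 4.32%.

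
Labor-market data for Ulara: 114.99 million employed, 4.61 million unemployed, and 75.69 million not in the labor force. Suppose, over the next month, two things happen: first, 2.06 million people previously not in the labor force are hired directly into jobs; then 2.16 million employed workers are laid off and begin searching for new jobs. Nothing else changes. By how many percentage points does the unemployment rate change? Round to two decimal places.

The unemployment rate changes by +1.71 percentage points.

Initially, labor force = 114.99 + 4.61 = 119.60 million, so u = 4.61/119.60 = 3.85%.
After the first change, employed and labor force both rise by 2.06; unemployed unchanged → E = 117.05, U = 4.61, labor force = 121.66 million.
After the second change, employed falls and unemployed rises by 2.16; labor force unchanged → E = 114.89, U = 6.77, labor force = 121.66 million.
New unemployment rate = 6.77 / 121.66 = 5.56%.
Change = 5.56% − 3.85% = +1.71 percentage points.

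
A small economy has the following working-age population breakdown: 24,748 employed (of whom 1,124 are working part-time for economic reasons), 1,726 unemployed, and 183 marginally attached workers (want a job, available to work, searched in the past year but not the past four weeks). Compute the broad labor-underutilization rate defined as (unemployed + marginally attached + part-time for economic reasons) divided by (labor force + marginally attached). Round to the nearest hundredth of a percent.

Labor force = 24,748 + 1,726 = 26,474.
Numerator = 1,726 + 183 + 1,124 = 3,033.
Denominator = 26,474 + 183 = 26,657.
Broad rate = 3,033 / 26,657 = 11.38%.

Broad underutilization rate ≈ 11.38%.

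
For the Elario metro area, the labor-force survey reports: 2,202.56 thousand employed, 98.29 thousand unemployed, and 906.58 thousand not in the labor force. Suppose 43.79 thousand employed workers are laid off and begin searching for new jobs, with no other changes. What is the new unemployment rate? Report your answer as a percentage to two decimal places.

Initially, labor force = 2,202.56 + 98.29 = 2,300.85 thousand, so u = 98.29/2,300.85 = 4.27%.
After the change, employed falls and unemployed rises by 43.79; labor force unchanged → E = 2,158.77, U = 142.08, labor force = 2,300.85 thousand.
New unemployment rate = 142.08 / 2,300.85 = 6.18%.

New unemployment rate ≈ 6.18%.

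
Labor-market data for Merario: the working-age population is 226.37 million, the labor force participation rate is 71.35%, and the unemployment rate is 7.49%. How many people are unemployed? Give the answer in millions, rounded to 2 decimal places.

About 12.10 million are unemployed.

Labor force = 0.7135 × 226.37 = 161.51 million.
Unemployed = 0.0749 × 161.51 ≈ 12.10 million.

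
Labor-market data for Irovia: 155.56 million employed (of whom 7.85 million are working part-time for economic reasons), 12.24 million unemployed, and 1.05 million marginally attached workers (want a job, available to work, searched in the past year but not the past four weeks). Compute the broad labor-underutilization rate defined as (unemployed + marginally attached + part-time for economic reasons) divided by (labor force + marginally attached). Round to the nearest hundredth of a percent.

Labor force = 155.56 + 12.24 = 167.80 million.
Numerator = 12.24 + 1.05 + 7.85 = 21.14 million.
Denominator = 167.80 + 1.05 = 168.85 million.
Broad rate = 21.14 / 168.85 = 12.52%.

Broad underutilization rate ≈ 12.52%.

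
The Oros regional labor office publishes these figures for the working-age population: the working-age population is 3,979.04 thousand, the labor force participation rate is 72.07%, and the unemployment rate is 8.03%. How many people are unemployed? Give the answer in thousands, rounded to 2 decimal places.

Labor force = 0.7207 × 3,979.04 = 2,867.69 thousand.
Unemployed = 0.0803 × 2,867.69 ≈ 230.28 thousand.

About 230.28 thousand are unemployed.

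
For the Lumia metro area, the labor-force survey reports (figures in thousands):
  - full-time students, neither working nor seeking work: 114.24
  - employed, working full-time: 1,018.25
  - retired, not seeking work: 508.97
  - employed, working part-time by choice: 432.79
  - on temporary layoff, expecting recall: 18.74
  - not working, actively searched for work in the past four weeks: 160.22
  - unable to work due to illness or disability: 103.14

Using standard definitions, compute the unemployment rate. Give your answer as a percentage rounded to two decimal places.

Unemployment rate ≈ 10.98%.

Employed = 1,018.25 + 432.79 = 1,451.04 thousand.
Unemployed = 18.74 + 160.22 = 178.96 thousand (jobless and actively searching, or on temporary layoff).
Labor force = 1,451.04 + 178.96 = 1,630.00 thousand.
Unemployment rate = 178.96 / 1,630.00 = 10.98%.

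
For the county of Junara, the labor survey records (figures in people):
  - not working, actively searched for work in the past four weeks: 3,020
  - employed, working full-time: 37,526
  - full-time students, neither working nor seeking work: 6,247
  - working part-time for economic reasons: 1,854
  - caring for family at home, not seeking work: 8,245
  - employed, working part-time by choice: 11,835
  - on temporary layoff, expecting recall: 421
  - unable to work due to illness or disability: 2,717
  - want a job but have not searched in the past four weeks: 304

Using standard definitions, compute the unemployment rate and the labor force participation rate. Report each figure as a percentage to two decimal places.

Unemployment rate ≈ 6.30%; labor force participation rate ≈ 75.73%.

Employed = 37,526 + 1,854 + 11,835 = 51,215 (anyone who worked, including part-time for economic reasons, counts as employed).
Unemployed = 3,020 + 421 = 3,441 (jobless and actively searching, or on temporary layoff).
Labor force = 51,215 + 3,441 = 54,656.
Not in labor force = 6,247 + 8,245 + 2,717 + 304 = 17,513 (those not working and not actively searching are outside the labor force — including those who want a job but have given up searching).
Civilian working-age population = 54,656 + 17,513 = 72,169.
Unemployment rate = 3,441 / 54,656 = 6.30%.
Labor force participation rate = 54,656 / 72,169 = 75.73%.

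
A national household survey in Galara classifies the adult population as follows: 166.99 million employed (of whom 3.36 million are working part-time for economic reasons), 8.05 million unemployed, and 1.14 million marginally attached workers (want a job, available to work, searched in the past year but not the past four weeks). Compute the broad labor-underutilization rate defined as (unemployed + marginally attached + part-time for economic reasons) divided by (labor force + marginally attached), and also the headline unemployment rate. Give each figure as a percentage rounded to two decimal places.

Labor force = 166.99 + 8.05 = 175.04 million.
Numerator = 8.05 + 1.14 + 3.36 = 12.55 million.
Denominator = 175.04 + 1.14 = 176.18 million.
Broad rate = 12.55 / 176.18 = 7.12%.
Headline unemployment rate = 8.05 / 175.04 = 4.60%.

Broad underutilization rate ≈ 7.12%; headline unemployment rate ≈ 4.60%.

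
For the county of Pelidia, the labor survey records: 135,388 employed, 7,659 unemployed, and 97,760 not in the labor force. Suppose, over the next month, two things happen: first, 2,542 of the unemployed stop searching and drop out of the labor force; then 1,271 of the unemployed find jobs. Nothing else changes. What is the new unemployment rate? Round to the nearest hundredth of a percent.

Initially, labor force = 135,388 + 7,659 = 143,047, so u = 7,659/143,047 = 5.35%.
After the first change, unemployed and labor force both fall by 2,542 → E = 135,388, U = 5,117, labor force = 140,505.
After the second change, unemployed falls and employed rises by 1,271; labor force unchanged → E = 136,659, U = 3,846, labor force = 140,505.
New unemployment rate = 3,846 / 140,505 = 2.74%.

New unemployment rate ≈ 2.74%.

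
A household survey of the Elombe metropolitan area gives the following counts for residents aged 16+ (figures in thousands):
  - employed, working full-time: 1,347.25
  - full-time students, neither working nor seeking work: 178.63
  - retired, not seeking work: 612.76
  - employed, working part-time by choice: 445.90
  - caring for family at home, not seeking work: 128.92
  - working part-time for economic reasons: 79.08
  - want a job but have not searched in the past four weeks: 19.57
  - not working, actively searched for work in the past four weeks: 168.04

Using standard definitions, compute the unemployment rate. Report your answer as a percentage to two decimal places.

Employed = 1,347.25 + 445.90 + 79.08 = 1,872.23 thousand (anyone who worked, including part-time for economic reasons, counts as employed).
Unemployed = 168.04 thousand.
Labor force = 1,872.23 + 168.04 = 2,040.27 thousand.
Unemployment rate = 168.04 / 2,040.27 = 8.24%.

Unemployment rate ≈ 8.24%.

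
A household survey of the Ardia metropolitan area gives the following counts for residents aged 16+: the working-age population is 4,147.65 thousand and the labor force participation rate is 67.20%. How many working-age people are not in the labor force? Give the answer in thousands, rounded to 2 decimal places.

About 1,360.43 thousand are not in the labor force.

Share not in the labor force = 1 − 0.6720 = 0.3280.
Not in labor force = 0.3280 × 4,147.65 ≈ 1,360.43 thousand.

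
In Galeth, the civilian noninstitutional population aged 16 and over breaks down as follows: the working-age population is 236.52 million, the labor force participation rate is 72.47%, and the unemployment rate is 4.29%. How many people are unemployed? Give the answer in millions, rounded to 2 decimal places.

About 7.35 million are unemployed.

Labor force = 0.7247 × 236.52 = 171.41 million.
Unemployed = 0.0429 × 171.41 ≈ 7.35 million.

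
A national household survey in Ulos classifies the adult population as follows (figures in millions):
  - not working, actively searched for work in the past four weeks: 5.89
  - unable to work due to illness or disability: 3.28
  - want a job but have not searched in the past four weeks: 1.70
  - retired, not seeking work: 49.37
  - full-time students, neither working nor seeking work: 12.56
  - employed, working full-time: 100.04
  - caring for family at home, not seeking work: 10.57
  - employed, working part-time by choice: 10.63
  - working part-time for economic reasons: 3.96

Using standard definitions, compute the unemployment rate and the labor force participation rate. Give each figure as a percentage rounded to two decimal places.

Unemployment rate ≈ 4.89%; labor force participation rate ≈ 60.87%.

Employed = 100.04 + 10.63 + 3.96 = 114.63 million (anyone who worked, including part-time for economic reasons, counts as employed).
Unemployed = 5.89 million.
Labor force = 114.63 + 5.89 = 120.52 million.
Not in labor force = 3.28 + 1.70 + 49.37 + 12.56 + 10.57 = 77.48 million (those not working and not actively searching are outside the labor force — including those who want a job but have given up searching).
Civilian working-age population = 120.52 + 77.48 = 198.00 million.
Unemployment rate = 5.89 / 120.52 = 4.89%.
Labor force participation rate = 120.52 / 198.00 = 60.87%.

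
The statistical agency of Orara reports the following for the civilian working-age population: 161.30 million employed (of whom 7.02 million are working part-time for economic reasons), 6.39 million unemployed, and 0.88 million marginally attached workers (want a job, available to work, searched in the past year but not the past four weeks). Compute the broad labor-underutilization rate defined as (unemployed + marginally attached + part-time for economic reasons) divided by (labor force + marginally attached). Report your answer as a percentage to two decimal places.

Broad underutilization rate ≈ 8.48%.

Labor force = 161.30 + 6.39 = 167.69 million.
Numerator = 6.39 + 0.88 + 7.02 = 14.29 million.
Denominator = 167.69 + 0.88 = 168.57 million.
Broad rate = 14.29 / 168.57 = 8.48%.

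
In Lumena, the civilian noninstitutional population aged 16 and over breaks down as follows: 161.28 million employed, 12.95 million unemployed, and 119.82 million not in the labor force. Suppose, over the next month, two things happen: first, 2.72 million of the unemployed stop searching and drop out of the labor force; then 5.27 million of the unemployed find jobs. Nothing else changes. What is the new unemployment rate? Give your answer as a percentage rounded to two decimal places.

New unemployment rate ≈ 2.89%.

Initially, labor force = 161.28 + 12.95 = 174.23 million, so u = 12.95/174.23 = 7.43%.
After the first change, unemployed and labor force both fall by 2.72 → E = 161.28, U = 10.23, labor force = 171.51 million.
After the second change, unemployed falls and employed rises by 5.27; labor force unchanged → E = 166.55, U = 4.96, labor force = 171.51 million.
New unemployment rate = 4.96 / 171.51 = 2.89%.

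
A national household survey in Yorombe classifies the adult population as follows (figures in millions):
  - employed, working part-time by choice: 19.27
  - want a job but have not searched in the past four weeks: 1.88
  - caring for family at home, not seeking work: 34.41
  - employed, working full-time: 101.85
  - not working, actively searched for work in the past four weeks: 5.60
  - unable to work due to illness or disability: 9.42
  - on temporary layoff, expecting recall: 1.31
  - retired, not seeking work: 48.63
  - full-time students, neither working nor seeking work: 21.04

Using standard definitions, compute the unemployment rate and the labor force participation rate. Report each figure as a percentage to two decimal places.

Employed = 19.27 + 101.85 = 121.12 million.
Unemployed = 5.60 + 1.31 = 6.91 million (jobless and actively searching, or on temporary layoff).
Labor force = 121.12 + 6.91 = 128.03 million.
Not in labor force = 1.88 + 34.41 + 9.42 + 48.63 + 21.04 = 115.38 million (those not working and not actively searching are outside the labor force — including those who want a job but have given up searching).
Civilian working-age population = 128.03 + 115.38 = 243.41 million.
Unemployment rate = 6.91 / 128.03 = 5.40%.
Labor force participation rate = 128.03 / 243.41 = 52.60%.

Unemployment rate ≈ 5.40%; labor force participation rate ≈ 52.60%.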